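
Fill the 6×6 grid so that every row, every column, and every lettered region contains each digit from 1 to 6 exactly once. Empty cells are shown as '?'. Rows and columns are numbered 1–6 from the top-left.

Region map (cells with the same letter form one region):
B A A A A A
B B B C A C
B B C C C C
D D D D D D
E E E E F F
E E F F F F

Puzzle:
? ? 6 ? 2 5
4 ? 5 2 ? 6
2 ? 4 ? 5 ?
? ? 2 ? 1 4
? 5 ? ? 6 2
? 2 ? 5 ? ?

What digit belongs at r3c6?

r2c5 = 3 (sole candidate).
r6c5 = 4 (sole candidate).
r2c2 = 1 (sole candidate).
r1c1 = 3 (sole candidate).
r1c2 = 4 (sole candidate).
r1c4 = 1 (sole candidate).
r3c2 = 6 (sole candidate).
r3c4 = 3 (sole candidate).
r3c6 = 1: row 3 has {2,3,4,5,6}; col 6 has {2,4,5,6}; region has {2,3,4,5,6} → only 1 remains.

1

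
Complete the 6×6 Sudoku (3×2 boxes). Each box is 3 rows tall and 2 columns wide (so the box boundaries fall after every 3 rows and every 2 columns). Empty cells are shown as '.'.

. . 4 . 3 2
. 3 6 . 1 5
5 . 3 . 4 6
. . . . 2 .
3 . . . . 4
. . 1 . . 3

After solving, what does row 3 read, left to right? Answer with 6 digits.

row 2, column 4 = 2 (sole candidate).
row 3, column 4 = 1: row 3 has {3,4,5,6}; col 4 has {2}; box has {2,3,4,6} → only 1 remains.
row 4, column 3 = 5 (sole candidate).
row 4, column 6 = 1 (sole candidate).
row 5, column 3 = 2 (sole candidate).
row 5, column 4 = 6 (sole candidate).
row 5, column 5 = 5 (sole candidate).
row 6, column 4 = 4 (sole candidate).
row 6, column 5 = 6 (sole candidate).
row 1, column 4 = 5 (sole candidate).
row 2, column 1 = 4 (sole candidate).
row 3, column 2 = 2: row 3 has {1,3,4,5,6}; col 2 has {3}; box has {3,4,5} → only 2 remains.

523146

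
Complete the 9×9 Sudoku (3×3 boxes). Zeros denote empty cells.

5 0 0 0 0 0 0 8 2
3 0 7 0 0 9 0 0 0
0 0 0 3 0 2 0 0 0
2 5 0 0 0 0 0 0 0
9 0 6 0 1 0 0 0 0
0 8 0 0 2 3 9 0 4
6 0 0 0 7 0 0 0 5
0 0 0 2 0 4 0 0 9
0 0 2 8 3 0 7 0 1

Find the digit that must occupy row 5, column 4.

row 2, column 9 = 6 (sole candidate).
row 3, column 9 = 7 (sole candidate).
row 6, column 3 = 1 (sole candidate).
row 7, column 6 = 1 (sole candidate).
row 9, column 1 = 4 (sole candidate).
row 9, column 2 = 9 (sole candidate).
row 9, column 8 = 6 (sole candidate).
row 6, column 1 = 7 (sole candidate).
row 6, column 8 = 5 (sole candidate).
row 7, column 2 = 3 (sole candidate).
row 7, column 3 = 8 (sole candidate).
row 7, column 4 = 9 (sole candidate).
row 8, column 1 = 1 (sole candidate).
row 8, column 2 = 7 (sole candidate).
row 8, column 3 = 5 (sole candidate).
row 8, column 5 = 6 (sole candidate).
row 8, column 8 = 3 (sole candidate).
row 9, column 6 = 5 (sole candidate).
row 1, column 5 = 4 (sole candidate).
row 3, column 1 = 8 (sole candidate).
row 3, column 5 = 5 (sole candidate).
row 5, column 2 = 4 (sole candidate).
row 6, column 4 = 6 (sole candidate).
row 8, column 7 = 8 (sole candidate).
row 1, column 3 = 9 (sole candidate).
row 2, column 4 = 1 (sole candidate).
row 2, column 5 = 8 (sole candidate).
row 2, column 8 = 4 (sole candidate).
row 3, column 3 = 4 (sole candidate).
row 3, column 7 = 1 (sole candidate).
row 3, column 8 = 9 (sole candidate).
row 4, column 3 = 3 (sole candidate).
row 4, column 5 = 9 (sole candidate).
row 4, column 7 = 6 (sole candidate).
row 4, column 9 = 8 (sole candidate).
row 5, column 9 = 3 (sole candidate).
row 7, column 8 = 2 (sole candidate).
row 1, column 4 = 7 (sole candidate).
row 1, column 6 = 6 (sole candidate).
row 1, column 7 = 3 (sole candidate).
row 2, column 2 = 2 (sole candidate).
row 2, column 7 = 5 (sole candidate).
row 3, column 2 = 6 (sole candidate).
row 4, column 4 = 4 (sole candidate).
row 4, column 6 = 7 (sole candidate).
row 4, column 8 = 1 (sole candidate).
row 5, column 4 = 5: row 5 has {1,3,4,6,9}; col 4 has {1,2,3,4,6,7,8,9}; box has {1,2,3,4,6,7,9} → only 5 remains.

5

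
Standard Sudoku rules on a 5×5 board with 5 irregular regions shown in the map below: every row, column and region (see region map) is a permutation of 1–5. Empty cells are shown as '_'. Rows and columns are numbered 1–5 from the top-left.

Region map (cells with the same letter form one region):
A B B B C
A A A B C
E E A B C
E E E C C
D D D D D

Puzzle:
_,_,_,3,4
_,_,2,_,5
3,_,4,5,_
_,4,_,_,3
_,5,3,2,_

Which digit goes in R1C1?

5

R1C3 = 1: row 1 has {3,4}; col 3 has {2,3,4}; region has {3,5} → only 1 remains.
R2C1 = 1: row 2 has {2,5}; col 1 has {3}; region has {2,4} → only 1 remains.
R2C2 = 3: row 2 has {1,2,5}; col 2 has {4,5}; region has {1,2,4} → only 3 remains.
R2C4 = 4: row 2 has {1,2,3,5}; col 4 has {2,3,5}; region has {1,3,5} → only 4 remains.
R4C3 = 5: row 4 has {3,4}; col 3 has {1,2,3,4}; region has {3,4} → only 5 remains.
R4C4 = 1: row 4 has {3,4,5}; col 4 has {2,3,4,5}; region has {3,4,5} → only 1 remains.
R5C1 = 4: row 5 has {2,3,5}; col 1 has {1,3}; region has {2,3,5} → only 4 remains.
R5C5 = 1: row 5 has {2,3,4,5}; col 5 has {3,4,5}; region has {2,3,4,5} → only 1 remains.
R1C1 = 5: row 1 has {1,3,4}; col 1 has {1,3,4}; region has {1,2,3,4} → only 5 remains.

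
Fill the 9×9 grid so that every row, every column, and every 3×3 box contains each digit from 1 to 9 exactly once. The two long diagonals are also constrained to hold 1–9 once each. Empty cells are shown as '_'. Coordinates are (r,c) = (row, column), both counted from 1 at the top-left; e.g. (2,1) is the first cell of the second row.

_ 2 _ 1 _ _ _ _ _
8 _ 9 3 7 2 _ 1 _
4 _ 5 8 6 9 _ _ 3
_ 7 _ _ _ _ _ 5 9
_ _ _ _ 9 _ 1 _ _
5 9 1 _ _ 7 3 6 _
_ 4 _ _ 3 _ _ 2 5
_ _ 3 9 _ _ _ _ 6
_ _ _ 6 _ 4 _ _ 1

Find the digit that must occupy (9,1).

(1,6) = 5 (sole candidate).
(2,2) = 6 (sole candidate).
(2,9) = 4 (sole candidate).
(3,2) = 1 (sole candidate).
(3,8) = 7 (sole candidate).
(7,4) = 7 (sole candidate).
(7,7) = 8 (sole candidate).
(8,8) = 4 (sole candidate).
(1,1) = 3 (sole candidate).
(1,3) = 7 (sole candidate).
(1,5) = 4 (sole candidate).
(1,9) = 8 (sole candidate).
(2,7) = 5 (sole candidate).
(3,7) = 2 (sole candidate).
(4,4) = 2 (sole candidate).
(4,7) = 4 (sole candidate).
(5,8) = 8 (sole candidate).
(6,4) = 4 (sole candidate).
(6,5) = 8 (sole candidate).
(6,9) = 2 (sole candidate).
(7,3) = 6 (sole candidate).
(7,6) = 1 (sole candidate).
(8,2) = 5 (sole candidate).
(8,5) = 2 (sole candidate).
(8,6) = 8 (sole candidate).
(8,7) = 7 (sole candidate).
(9,1) = 7: row 9 has {1,4,6}; col 1 has {3,4,5,8}; box has {3,4,5,6}; anti-diagonal has {1,2,4,5,6,8,9} → only 7 remains.

7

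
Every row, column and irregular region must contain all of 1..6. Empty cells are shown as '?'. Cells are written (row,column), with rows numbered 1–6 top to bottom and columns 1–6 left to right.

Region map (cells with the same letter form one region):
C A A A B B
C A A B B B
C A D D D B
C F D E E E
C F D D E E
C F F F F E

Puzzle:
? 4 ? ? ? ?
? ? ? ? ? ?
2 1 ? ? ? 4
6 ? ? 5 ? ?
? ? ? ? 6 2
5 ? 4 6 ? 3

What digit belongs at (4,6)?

(3,4) = 3 (sole candidate).
(3,5) = 5 (sole candidate).
(4,6) = 1: row 4 has {5,6}; col 6 has {2,3,4}; region has {2,3,5,6} → only 1 remains.

1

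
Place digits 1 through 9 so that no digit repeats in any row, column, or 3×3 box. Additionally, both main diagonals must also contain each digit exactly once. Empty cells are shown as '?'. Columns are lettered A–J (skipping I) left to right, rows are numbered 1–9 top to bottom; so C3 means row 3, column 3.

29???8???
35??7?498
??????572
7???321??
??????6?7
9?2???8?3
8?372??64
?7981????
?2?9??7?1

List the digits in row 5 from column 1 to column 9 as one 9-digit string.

531489627

G1 = 3: row 1 has {2,8,9}; col 7 has {1,4,5,6,7,8}; box has {2,4,5,7,8,9} → only 3 remains.
H1 = 1: row 1 has {2,3,8,9}; col 8 has {6,7,9}; box has {2,3,4,5,7,8,9} → only 1 remains.
J1 = 6: row 1 has {1,2,3,8,9}; col 9 has {1,2,3,4,7,8}; box has {1,2,3,4,5,7,8,9}; anti-diagonal has {2,3,5,7,9} → only 6 remains.
B7 = 1: row 7 has {2,3,4,6,7,8}; col 2 has {2,5,7,9}; box has {2,3,7,8,9} → only 1 remains.
F7 = 5: row 7 has {1,2,3,4,6,7,8}; col 6 has {2,8}; box has {1,2,7,8,9} → only 5 remains.
G7 = 9: row 7 has {1,2,3,4,5,6,7,8}; col 7 has {1,3,4,5,6,7,8}; box has {1,4,6,7}; main diagonal has {1,2,5} → only 9 remains.
G8 = 2: row 8 has {1,7,8,9}; col 7 has {1,3,4,5,6,7,8,9}; box has {1,4,6,7,9} → only 2 remains.
H8 = 3: row 8 has {1,2,7,8,9}; col 8 has {1,6,7,9}; box has {1,2,4,6,7,9}; main diagonal has {1,2,5,9} → only 3 remains.
J8 = 5: row 8 has {1,2,3,7,8,9}; col 9 has {1,2,3,4,6,7,8}; box has {1,2,3,4,6,7,9} → only 5 remains.
A9 = 4: row 9 has {1,2,7,9}; col 1 has {2,3,7,8,9}; box has {1,2,3,7,8,9}; anti-diagonal has {2,3,5,6,7,9} → only 4 remains.
E9 = 6: row 9 has {1,2,4,7,9}; col 5 has {1,2,3,7}; box has {1,2,5,7,8,9} → only 6 remains.
F9 = 3: row 9 has {1,2,4,6,7,9}; col 6 has {2,5,8}; box has {1,2,5,6,7,8,9} → only 3 remains.
H9 = 8: row 9 has {1,2,3,4,6,7,9}; col 8 has {1,3,6,7,9}; box has {1,2,3,4,5,6,7,9} → only 8 remains.
J4 = 9: row 4 has {1,2,3,7}; col 9 has {1,2,3,4,5,6,7,8}; box has {1,3,6,7,8} → only 9 remains.
E5 = 8: row 5 has {6,7}; col 5 has {1,2,3,6,7}; box has {2,3}; main diagonal has {1,2,3,5,9}; anti-diagonal has {2,3,4,5,6,7,9} → only 8 remains.
D6 = 1: row 6 has {2,3,8,9}; col 4 has {7,8,9}; box has {2,3,8}; anti-diagonal has {2,3,4,5,6,7,8,9} → only 1 remains.
A8 = 6: row 8 has {1,2,3,5,7,8,9}; col 1 has {2,3,4,7,8,9}; box has {1,2,3,4,7,8,9} → only 6 remains.
F8 = 4: row 8 has {1,2,3,5,6,7,8,9}; col 6 has {2,3,5,8}; box has {1,2,3,5,6,7,8,9} → only 4 remains.
C9 = 5: row 9 has {1,2,3,4,6,7,8,9}; col 3 has {2,3,9}; box has {1,2,3,4,6,7,8,9} → only 5 remains.
A3 = 1: row 3 has {2,5,7}; col 1 has {2,3,4,6,7,8,9}; box has {2,3,5,9} → only 1 remains.
A5 = 5: row 5 has {6,7,8}; col 1 has {1,2,3,4,6,7,8,9}; box has {2,7,9} → only 5 remains.
D5 = 4: row 5 has {5,6,7,8}; col 4 has {1,7,8,9}; box has {1,2,3,8} → only 4 remains.
F5 = 9: row 5 has {4,5,6,7,8}; col 6 has {2,3,4,5,8}; box has {1,2,3,4,8} → only 9 remains.
H5 = 2: row 5 has {4,5,6,7,8,9}; col 8 has {1,3,6,7,8,9}; box has {1,3,6,7,8,9} → only 2 remains.
E6 = 5: row 6 has {1,2,3,8,9}; col 5 has {1,2,3,6,7,8}; box has {1,2,3,4,8,9} → only 5 remains.
H6 = 4: row 6 has {1,2,3,5,8,9}; col 8 has {1,2,3,6,7,8,9}; box has {1,2,3,6,7,8,9} → only 4 remains.
D1 = 5: row 1 has {1,2,3,6,8,9}; col 4 has {1,4,7,8,9}; box has {7,8} → only 5 remains.
E1 = 4: row 1 has {1,2,3,5,6,8,9}; col 5 has {1,2,3,5,6,7,8}; box has {5,7,8} → only 4 remains.
C2 = 6: row 2 has {3,4,5,7,8,9}; col 3 has {2,3,5,9}; box has {1,2,3,5,9} → only 6 remains.
D2 = 2: row 2 has {3,4,5,6,7,8,9}; col 4 has {1,4,5,7,8,9}; box has {4,5,7,8} → only 2 remains.
F2 = 1: row 2 has {2,3,4,5,6,7,8,9}; col 6 has {2,3,4,5,8,9}; box has {2,4,5,7,8} → only 1 remains.
C3 = 4: row 3 has {1,2,5,7}; col 3 has {2,3,5,6,9}; box has {1,2,3,5,6,9}; main diagonal has {1,2,3,5,8,9} → only 4 remains.
E3 = 9: row 3 has {1,2,4,5,7}; col 5 has {1,2,3,4,5,6,7,8}; box has {1,2,4,5,7,8} → only 9 remains.
F3 = 6: row 3 has {1,2,4,5,7,9}; col 6 has {1,2,3,4,5,8,9}; box has {1,2,4,5,7,8,9} → only 6 remains.
C4 = 8: row 4 has {1,2,3,7,9}; col 3 has {2,3,4,5,6,9}; box has {2,5,7,9} → only 8 remains.
D4 = 6: row 4 has {1,2,3,7,8,9}; col 4 has {1,2,4,5,7,8,9}; box has {1,2,3,4,5,8,9}; main diagonal has {1,2,3,4,5,8,9} → only 6 remains.
H4 = 5: row 4 has {1,2,3,6,7,8,9}; col 8 has {1,2,3,4,6,7,8,9}; box has {1,2,3,4,6,7,8,9} → only 5 remains.
B5 = 3: row 5 has {2,4,5,6,7,8,9}; col 2 has {1,2,5,7,9}; box has {2,5,7,8,9} → only 3 remains.
C5 = 1: row 5 has {2,3,4,5,6,7,8,9}; col 3 has {2,3,4,5,6,8,9}; box has {2,3,5,7,8,9} → only 1 remains.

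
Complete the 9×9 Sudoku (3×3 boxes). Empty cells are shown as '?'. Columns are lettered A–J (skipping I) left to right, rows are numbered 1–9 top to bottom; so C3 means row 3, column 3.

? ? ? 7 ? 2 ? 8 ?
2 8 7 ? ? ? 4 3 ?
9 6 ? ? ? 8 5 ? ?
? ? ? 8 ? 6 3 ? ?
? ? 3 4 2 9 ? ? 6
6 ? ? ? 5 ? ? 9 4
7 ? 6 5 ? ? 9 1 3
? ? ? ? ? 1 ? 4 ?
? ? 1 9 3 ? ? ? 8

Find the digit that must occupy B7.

F2 = 5 (sole candidate).
C3 = 4 (sole candidate).
E3 = 1 (sole candidate).
E4 = 7 (sole candidate).
F6 = 3 (sole candidate).
F7 = 4 (sole candidate).
F9 = 7 (sole candidate).
C1 = 5 (sole candidate).
D2 = 6 (sole candidate).
E2 = 9 (sole candidate).
J2 = 1 (sole candidate).
D3 = 3 (sole candidate).
D6 = 1 (sole candidate).
B7 = 2: row 7 has {1,3,4,5,6,7,9}; col 2 has {6,8}; box has {1,6,7} → only 2 remains.

2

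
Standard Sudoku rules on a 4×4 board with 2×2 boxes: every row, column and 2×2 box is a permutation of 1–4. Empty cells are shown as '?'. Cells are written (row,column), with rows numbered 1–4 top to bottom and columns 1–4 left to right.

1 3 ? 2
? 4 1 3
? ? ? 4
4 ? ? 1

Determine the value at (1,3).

(1,3) = 4: row 1 has {1,2,3}; col 3 has {1}; box has {1,2,3} → only 4 remains.

4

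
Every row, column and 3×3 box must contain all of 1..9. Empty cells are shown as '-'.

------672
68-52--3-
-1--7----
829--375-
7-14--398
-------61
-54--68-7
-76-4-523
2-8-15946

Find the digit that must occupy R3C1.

3

R2C3 = 7 (sole candidate).
R3C7 = 4 (sole candidate).
R3C8 = 8 (sole candidate).
R4C5 = 6 (sole candidate).
R4C9 = 4 (sole candidate).
R5C2 = 6 (sole candidate).
R5C5 = 5 (sole candidate).
R5C6 = 2 (sole candidate).
R6C7 = 2 (sole candidate).
R7C8 = 1 (sole candidate).
R9C2 = 3 (sole candidate).
R9C4 = 7 (sole candidate).
R2C7 = 1 (sole candidate).
R2C9 = 9 (sole candidate).
R3C6 = 9 (sole candidate).
R3C9 = 5 (sole candidate).
R4C4 = 1 (sole candidate).
R6C2 = 4 (sole candidate).
R7C1 = 9 (sole candidate).
R7C5 = 3 (sole candidate).
R8C1 = 1 (sole candidate).
R8C6 = 8 (sole candidate).
R1C2 = 9 (sole candidate).
R1C5 = 8 (sole candidate).
R2C6 = 4 (sole candidate).
R3C1 = 3: row 3 has {1,4,5,7,8,9}; col 1 has {1,2,6,7,8,9}; box has {1,6,7,8,9} → only 3 remains.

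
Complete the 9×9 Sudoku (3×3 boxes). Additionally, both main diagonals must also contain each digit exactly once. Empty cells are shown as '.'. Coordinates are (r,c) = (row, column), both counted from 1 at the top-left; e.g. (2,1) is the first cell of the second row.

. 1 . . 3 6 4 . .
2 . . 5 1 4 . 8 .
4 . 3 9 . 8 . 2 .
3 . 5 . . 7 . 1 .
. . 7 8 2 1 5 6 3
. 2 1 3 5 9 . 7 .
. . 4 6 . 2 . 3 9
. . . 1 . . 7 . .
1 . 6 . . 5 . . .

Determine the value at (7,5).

8

(1,9) = 5: row 1 has {1,3,4,6}; col 9 has {3,9}; box has {2,4,8}; anti-diagonal has {1,2,3,4,7,8} → only 5 remains.
(2,3) = 9: row 2 has {1,2,4,5,8}; col 3 has {1,3,4,5,6,7}; box has {1,2,3,4} → only 9 remains.
(3,5) = 7: row 3 has {2,3,4,8,9}; col 5 has {1,2,3,5}; box has {1,3,4,5,6,8,9} → only 7 remains.
(3,7) = 6: row 3 has {2,3,4,7,8,9}; col 7 has {4,5,7}; box has {2,4,5,8}; anti-diagonal has {1,2,3,4,5,7,8} → only 6 remains.
(3,9) = 1: row 3 has {2,3,4,6,7,8,9}; col 9 has {3,5,9}; box has {2,4,5,6,8} → only 1 remains.
(4,4) = 4: row 4 has {1,3,5,7}; col 4 has {1,3,5,6,8,9}; box has {1,2,3,5,7,8,9}; main diagonal has {2,3,9} → only 4 remains.
(4,5) = 6: row 4 has {1,3,4,5,7}; col 5 has {1,2,3,5,7}; box has {1,2,3,4,5,7,8,9} → only 6 remains.
(5,1) = 9: row 5 has {1,2,3,5,6,7,8}; col 1 has {1,2,3,4}; box has {1,2,3,5,7} → only 9 remains.
(5,2) = 4: row 5 has {1,2,3,5,6,7,8,9}; col 2 has {1,2}; box has {1,2,3,5,7,9} → only 4 remains.
(6,7) = 8: row 6 has {1,2,3,5,7,9}; col 7 has {4,5,6,7}; box has {1,3,5,6,7} → only 8 remains.
(6,9) = 4: row 6 has {1,2,3,5,7,8,9}; col 9 has {1,3,5,9}; box has {1,3,5,6,7,8} → only 4 remains.
(7,5) = 8: row 7 has {2,3,4,6,9}; col 5 has {1,2,3,5,6,7}; box has {1,2,5,6} → only 8 remains.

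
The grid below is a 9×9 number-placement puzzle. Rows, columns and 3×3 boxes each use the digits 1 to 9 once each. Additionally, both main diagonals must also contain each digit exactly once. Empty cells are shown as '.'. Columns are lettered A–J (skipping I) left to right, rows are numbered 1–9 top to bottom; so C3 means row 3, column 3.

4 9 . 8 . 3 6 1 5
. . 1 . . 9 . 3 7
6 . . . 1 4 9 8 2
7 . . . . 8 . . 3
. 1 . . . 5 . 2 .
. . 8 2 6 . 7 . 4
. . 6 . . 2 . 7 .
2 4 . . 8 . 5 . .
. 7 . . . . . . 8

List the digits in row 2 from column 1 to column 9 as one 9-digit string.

821659437

G2 = 4: row 2 has {1,3,7,9}; col 7 has {5,6,7,9}; box has {1,2,3,5,6,7,8,9} → only 4 remains.
G4 = 1: row 4 has {3,7,8}; col 7 has {4,5,6,7,9}; box has {2,3,4,7} → only 1 remains.
E5 = 7: row 5 has {1,2,5}; col 5 has {1,6,8}; box has {2,5,6,8}; main diagonal has {4,8}; anti-diagonal has {2,3,4,5,6,8,9} → only 7 remains.
G5 = 8: row 5 has {1,2,5,7}; col 7 has {1,4,5,6,7,9}; box has {1,2,3,4,7} → only 8 remains.
F6 = 1: row 6 has {2,4,6,7,8}; col 6 has {2,3,4,5,8,9}; box has {2,5,6,7,8}; main diagonal has {4,7,8} → only 1 remains.
G7 = 3: row 7 has {2,6,7}; col 7 has {1,4,5,6,7,8,9}; box has {5,7,8}; main diagonal has {1,4,7,8} → only 3 remains.
A9 = 1: row 9 has {7,8}; col 1 has {2,4,6,7}; box has {2,4,6,7}; anti-diagonal has {2,3,4,5,6,7,8,9} → only 1 remains.
F9 = 6: row 9 has {1,7,8}; col 6 has {1,2,3,4,5,8,9}; box has {2,8} → only 6 remains.
G9 = 2: row 9 has {1,6,7,8}; col 7 has {1,3,4,5,6,7,8,9}; box has {3,5,7,8} → only 2 remains.
E1 = 2: row 1 has {1,3,4,5,6,8,9}; col 5 has {1,6,7,8}; box has {1,3,4,8,9} → only 2 remains.
E2 = 5: row 2 has {1,3,4,7,9}; col 5 has {1,2,6,7,8}; box has {1,2,3,4,8,9} → only 5 remains.
C3 = 5: row 3 has {1,2,4,6,8,9}; col 3 has {1,6,8}; box has {1,4,6,9}; main diagonal has {1,3,4,7,8} → only 5 remains.
D3 = 7: row 3 has {1,2,4,5,6,8,9}; col 4 has {2,8}; box has {1,2,3,4,5,8,9} → only 7 remains.
D4 = 9: row 4 has {1,3,7,8}; col 4 has {2,7,8}; box has {1,2,5,6,7,8}; main diagonal has {1,3,4,5,7,8} → only 9 remains.
E4 = 4: row 4 has {1,3,7,8,9}; col 5 has {1,2,5,6,7,8}; box has {1,2,5,6,7,8,9} → only 4 remains.
D5 = 3: row 5 has {1,2,5,7,8}; col 4 has {2,7,8,9}; box has {1,2,4,5,6,7,8,9} → only 3 remains.
E7 = 9: row 7 has {2,3,6,7}; col 5 has {1,2,4,5,6,7,8}; box has {2,6,8} → only 9 remains.
J7 = 1: row 7 has {2,3,6,7,9}; col 9 has {2,3,4,5,7,8}; box has {2,3,5,7,8} → only 1 remains.
D8 = 1: row 8 has {2,4,5,8}; col 4 has {2,3,7,8,9}; box has {2,6,8,9} → only 1 remains.
F8 = 7: row 8 has {1,2,4,5,8}; col 6 has {1,2,3,4,5,6,8,9}; box has {1,2,6,8,9} → only 7 remains.
H8 = 6: row 8 has {1,2,4,5,7,8}; col 8 has {1,2,3,7,8}; box has {1,2,3,5,7,8}; main diagonal has {1,3,4,5,7,8,9} → only 6 remains.
J8 = 9: row 8 has {1,2,4,5,6,7,8}; col 9 has {1,2,3,4,5,7,8}; box has {1,2,3,5,6,7,8} → only 9 remains.
E9 = 3: row 9 has {1,2,6,7,8}; col 5 has {1,2,4,5,6,7,8,9}; box has {1,2,6,7,8,9} → only 3 remains.
H9 = 4: row 9 has {1,2,3,6,7,8}; col 8 has {1,2,3,6,7,8}; box has {1,2,3,5,6,7,8,9} → only 4 remains.
C1 = 7: row 1 has {1,2,3,4,5,6,8,9}; col 3 has {1,5,6,8}; box has {1,4,5,6,9} → only 7 remains.
A2 = 8: row 2 has {1,3,4,5,7,9}; col 1 has {1,2,4,6,7}; box has {1,4,5,6,7,9} → only 8 remains.
B2 = 2: row 2 has {1,3,4,5,7,8,9}; col 2 has {1,4,7,9}; box has {1,4,5,6,7,8,9}; main diagonal has {1,3,4,5,6,7,8,9} → only 2 remains.
D2 = 6: row 2 has {1,2,3,4,5,7,8,9}; col 4 has {1,2,3,7,8,9}; box has {1,2,3,4,5,7,8,9} → only 6 remains.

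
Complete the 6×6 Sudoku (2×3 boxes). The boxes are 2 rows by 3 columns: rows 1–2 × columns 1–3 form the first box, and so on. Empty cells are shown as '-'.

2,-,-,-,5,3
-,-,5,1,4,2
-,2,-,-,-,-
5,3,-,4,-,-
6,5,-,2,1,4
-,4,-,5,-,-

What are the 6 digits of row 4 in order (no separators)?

R1C4 = 6 (sole candidate).
R2C1 = 3 (sole candidate).
R2C2 = 6 (sole candidate).
R3C4 = 3 (sole candidate).
R3C5 = 6 (sole candidate).
R4C5 = 2: row 4 has {3,4,5}; col 5 has {1,4,5,6}; box has {3,4,6} → only 2 remains.
R4C6 = 1: row 4 has {2,3,4,5}; col 6 has {2,3,4}; box has {2,3,4,6} → only 1 remains.
R5C3 = 3 (sole candidate).
R6C1 = 1 (sole candidate).
R6C3 = 2 (sole candidate).
R6C5 = 3 (sole candidate).
R6C6 = 6 (sole candidate).
R1C2 = 1 (sole candidate).
R1C3 = 4 (sole candidate).
R3C1 = 4 (sole candidate).
R3C3 = 1 (sole candidate).
R3C6 = 5 (sole candidate).
R4C3 = 6: row 4 has {1,2,3,4,5}; col 3 has {1,2,3,4,5}; box has {1,2,3,4,5} → only 6 remains.

536421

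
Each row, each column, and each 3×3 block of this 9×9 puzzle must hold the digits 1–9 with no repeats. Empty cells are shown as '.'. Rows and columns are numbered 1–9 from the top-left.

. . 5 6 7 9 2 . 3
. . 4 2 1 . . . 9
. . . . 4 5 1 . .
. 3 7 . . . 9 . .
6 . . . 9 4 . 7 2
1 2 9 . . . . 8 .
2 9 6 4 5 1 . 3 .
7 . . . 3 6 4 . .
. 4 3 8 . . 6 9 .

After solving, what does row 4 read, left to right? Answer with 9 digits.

r1c1 = 8 (sole candidate).
r1c2 = 1 (sole candidate).
r1c8 = 4 (sole candidate).
r2c1 = 3 (sole candidate).
r2c6 = 8 (sole candidate).
r3c1 = 9 (sole candidate).
r3c3 = 2 (sole candidate).
r3c4 = 3 (sole candidate).
r3c8 = 6 (sole candidate).
r4c6 = 2: row 4 has {3,7,9}; col 6 has {1,4,5,6,8,9}; box has {4,9} → only 2 remains.
r5c3 = 8 (sole candidate).
r6c5 = 6 (sole candidate).
r8c3 = 1 (sole candidate).
r8c4 = 9 (sole candidate).
r9c1 = 5 (sole candidate).
r9c5 = 2 (sole candidate).
r9c6 = 7 (sole candidate).
r9c9 = 1 (sole candidate).
r2c8 = 5 (sole candidate).
r3c2 = 7 (sole candidate).
r3c9 = 8 (sole candidate).
r4c1 = 4: row 4 has {2,3,7,9}; col 1 has {1,2,3,5,6,7,8,9}; box has {1,2,3,6,7,8,9} → only 4 remains.
r4c5 = 8: row 4 has {2,3,4,7,9}; col 5 has {1,2,3,4,5,6,7,9}; box has {2,4,6,9} → only 8 remains.
r4c8 = 1: row 4 has {2,3,4,7,8,9}; col 8 has {3,4,5,6,7,8,9}; box has {2,7,8,9} → only 1 remains.
r5c2 = 5 (sole candidate).
r5c4 = 1 (sole candidate).
r5c7 = 3 (sole candidate).
r6c6 = 3 (sole candidate).
r6c7 = 5 (sole candidate).
r6c9 = 4 (sole candidate).
r7c9 = 7 (sole candidate).
r8c2 = 8 (sole candidate).
r8c8 = 2 (sole candidate).
r8c9 = 5 (sole candidate).
r2c2 = 6 (sole candidate).
r2c7 = 7 (sole candidate).
r4c4 = 5: row 4 has {1,2,3,4,7,8,9}; col 4 has {1,2,3,4,6,8,9}; box has {1,2,3,4,6,8,9} → only 5 remains.
r4c9 = 6: row 4 has {1,2,3,4,5,7,8,9}; col 9 has {1,2,3,4,5,7,8,9}; box has {1,2,3,4,5,7,8,9} → only 6 remains.

437582916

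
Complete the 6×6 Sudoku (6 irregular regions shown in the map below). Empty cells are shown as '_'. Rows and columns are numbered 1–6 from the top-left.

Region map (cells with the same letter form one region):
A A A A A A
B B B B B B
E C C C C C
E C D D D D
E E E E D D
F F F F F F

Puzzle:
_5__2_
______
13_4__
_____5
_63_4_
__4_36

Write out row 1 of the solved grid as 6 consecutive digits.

351624

r3c6 = 2: row 3 has {1,3,4}; col 6 has {5,6}; region has {3,4} → only 2 remains.
r4c2 = 1: row 4 has {5}; col 2 has {3,5,6}; region has {2,3,4} → only 1 remains.
r4c5 = 6: row 4 has {1,5}; col 5 has {2,3,4}; region has {4,5} → only 6 remains.
r5c6 = 1: row 5 has {3,4,6}; col 6 has {2,5,6}; region has {4,5,6} → only 1 remains.
r6c2 = 2: row 6 has {3,4,6}; col 2 has {1,3,5,6}; region has {3,4,6} → only 2 remains.
r2c2 = 4: row 2 has {}; col 2 has {1,2,3,5,6}; region has {} → only 4 remains.
r2c6 = 3: row 2 has {4}; col 6 has {1,2,5,6}; region has {4} → only 3 remains.
r3c5 = 5: row 3 has {1,2,3,4}; col 5 has {2,3,4,6}; region has {1,2,3,4} → only 5 remains.
r4c3 = 2: row 4 has {1,5,6}; col 3 has {3,4}; region has {1,4,5,6} → only 2 remains.
r4c4 = 3: row 4 has {1,2,5,6}; col 4 has {4}; region has {1,2,4,5,6} → only 3 remains.
r6c1 = 5: row 6 has {2,3,4,6}; col 1 has {1}; region has {2,3,4,6} → only 5 remains.
r6c4 = 1: row 6 has {2,3,4,5,6}; col 4 has {3,4}; region has {2,3,4,5,6} → only 1 remains.
r1c4 = 6: row 1 has {2,5}; col 4 has {1,3,4}; region has {2,5} → only 6 remains.
r1c6 = 4: row 1 has {2,5,6}; col 6 has {1,2,3,5,6}; region has {2,5,6} → only 4 remains.
r2c5 = 1: row 2 has {3,4}; col 5 has {2,3,4,5,6}; region has {3,4} → only 1 remains.
r3c3 = 6: row 3 has {1,2,3,4,5}; col 3 has {2,3,4}; region has {1,2,3,4,5} → only 6 remains.
r4c1 = 4: row 4 has {1,2,3,5,6}; col 1 has {1,5}; region has {1,3,6} → only 4 remains.
r5c1 = 2: row 5 has {1,3,4,6}; col 1 has {1,4,5}; region has {1,3,4,6} → only 2 remains.
r5c4 = 5: row 5 has {1,2,3,4,6}; col 4 has {1,3,4,6}; region has {1,2,3,4,6} → only 5 remains.
r1c1 = 3: row 1 has {2,4,5,6}; col 1 has {1,2,4,5}; region has {2,4,5,6} → only 3 remains.
r1c3 = 1: row 1 has {2,3,4,5,6}; col 3 has {2,3,4,6}; region has {2,3,4,5,6} → only 1 remains.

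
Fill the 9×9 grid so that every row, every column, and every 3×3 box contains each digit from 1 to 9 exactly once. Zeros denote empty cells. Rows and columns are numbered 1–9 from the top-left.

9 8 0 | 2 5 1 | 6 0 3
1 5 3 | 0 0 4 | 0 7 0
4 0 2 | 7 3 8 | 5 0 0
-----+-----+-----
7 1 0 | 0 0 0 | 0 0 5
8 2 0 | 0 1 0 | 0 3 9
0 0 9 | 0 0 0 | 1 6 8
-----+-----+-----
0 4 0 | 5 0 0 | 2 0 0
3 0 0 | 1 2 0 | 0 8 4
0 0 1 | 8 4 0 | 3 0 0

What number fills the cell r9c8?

5

r1c3 = 7: row 1 has {1,2,3,5,6,8,9}; col 3 has {1,2,3,9}; box has {1,2,3,4,5,8,9} → only 7 remains.
r1c8 = 4: row 1 has {1,2,3,5,6,7,8,9}; col 8 has {3,6,7,8}; box has {3,5,6,7} → only 4 remains.
r2c9 = 2: row 2 has {1,3,4,5,7}; col 9 has {3,4,5,8,9}; box has {3,4,5,6,7} → only 2 remains.
r3c2 = 6: row 3 has {2,3,4,5,7,8}; col 2 has {1,2,4,5,8}; box has {1,2,3,4,5,7,8,9} → only 6 remains.
r3c9 = 1: row 3 has {2,3,4,5,6,7,8}; col 9 has {2,3,4,5,8,9}; box has {2,3,4,5,6,7} → only 1 remains.
r4c7 = 4: row 4 has {1,5,7}; col 7 has {1,2,3,5,6}; box has {1,3,5,6,8,9} → only 4 remains.
r4c8 = 2: row 4 has {1,4,5,7}; col 8 has {3,4,6,7,8}; box has {1,3,4,5,6,8,9} → only 2 remains.
r5c7 = 7: row 5 has {1,2,3,8,9}; col 7 has {1,2,3,4,5,6}; box has {1,2,3,4,5,6,8,9} → only 7 remains.
r6c1 = 5: row 6 has {1,6,8,9}; col 1 has {1,3,4,7,8,9}; box has {1,2,7,8,9} → only 5 remains.
r6c2 = 3: row 6 has {1,5,6,8,9}; col 2 has {1,2,4,5,6,8}; box has {1,2,5,7,8,9} → only 3 remains.
r6c4 = 4: row 6 has {1,3,5,6,8,9}; col 4 has {1,2,5,7,8}; box has {1} → only 4 remains.
r6c5 = 7: row 6 has {1,3,4,5,6,8,9}; col 5 has {1,2,3,4,5}; box has {1,4} → only 7 remains.
r6c6 = 2: row 6 has {1,3,4,5,6,7,8,9}; col 6 has {1,4,8}; box has {1,4,7} → only 2 remains.
r7c1 = 6: row 7 has {2,4,5}; col 1 has {1,3,4,5,7,8,9}; box has {1,3,4} → only 6 remains.
r7c3 = 8: row 7 has {2,4,5,6}; col 3 has {1,2,3,7,9}; box has {1,3,4,6} → only 8 remains.
r7c5 = 9: row 7 has {2,4,5,6,8}; col 5 has {1,2,3,4,5,7}; box has {1,2,4,5,8} → only 9 remains.
r7c8 = 1: row 7 has {2,4,5,6,8,9}; col 8 has {2,3,4,6,7,8}; box has {2,3,4,8} → only 1 remains.
r7c9 = 7: row 7 has {1,2,4,5,6,8,9}; col 9 has {1,2,3,4,5,8,9}; box has {1,2,3,4,8} → only 7 remains.
r8c3 = 5: row 8 has {1,2,3,4,8}; col 3 has {1,2,3,7,8,9}; box has {1,3,4,6,8} → only 5 remains.
r8c7 = 9: row 8 has {1,2,3,4,5,8}; col 7 has {1,2,3,4,5,6,7}; box has {1,2,3,4,7,8} → only 9 remains.
r9c1 = 2: row 9 has {1,3,4,8}; col 1 has {1,3,4,5,6,7,8,9}; box has {1,3,4,5,6,8} → only 2 remains.
r9c8 = 5: row 9 has {1,2,3,4,8}; col 8 has {1,2,3,4,6,7,8}; box has {1,2,3,4,7,8,9} → only 5 remains.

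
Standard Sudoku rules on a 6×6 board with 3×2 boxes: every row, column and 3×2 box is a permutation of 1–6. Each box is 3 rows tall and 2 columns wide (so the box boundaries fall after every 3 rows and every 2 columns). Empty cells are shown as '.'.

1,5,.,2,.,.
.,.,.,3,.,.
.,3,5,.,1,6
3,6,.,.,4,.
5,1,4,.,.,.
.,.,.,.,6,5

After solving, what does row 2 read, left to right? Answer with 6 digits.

R1C3 = 6: row 1 has {1,2,5}; col 3 has {4,5}; box has {2,3,5} → only 6 remains.
R1C5 = 3: row 1 has {1,2,5,6}; col 5 has {1,4,6}; box has {1,6} → only 3 remains.
R1C6 = 4: row 1 has {1,2,3,5,6}; col 6 has {5,6}; box has {1,3,6} → only 4 remains.
R2C3 = 1: row 2 has {3}; col 3 has {4,5,6}; box has {2,3,5,6} → only 1 remains.
R2C6 = 2: row 2 has {1,3}; col 6 has {4,5,6}; box has {1,3,4,6} → only 2 remains.
R3C4 = 4: row 3 has {1,3,5,6}; col 4 has {2,3}; box has {1,2,3,5,6} → only 4 remains.
R4C3 = 2: row 4 has {3,4,6}; col 3 has {1,4,5,6}; box has {4} → only 2 remains.
R4C6 = 1: row 4 has {2,3,4,6}; col 6 has {2,4,5,6}; box has {4,5,6} → only 1 remains.
R5C4 = 6: row 5 has {1,4,5}; col 4 has {2,3,4}; box has {2,4} → only 6 remains.
R5C5 = 2: row 5 has {1,4,5,6}; col 5 has {1,3,4,6}; box has {1,4,5,6} → only 2 remains.
R5C6 = 3: row 5 has {1,2,4,5,6}; col 6 has {1,2,4,5,6}; box has {1,2,4,5,6} → only 3 remains.
R6C3 = 3: row 6 has {5,6}; col 3 has {1,2,4,5,6}; box has {2,4,6} → only 3 remains.
R6C4 = 1: row 6 has {3,5,6}; col 4 has {2,3,4,6}; box has {2,3,4,6} → only 1 remains.
R2C2 = 4: row 2 has {1,2,3}; col 2 has {1,3,5,6}; box has {1,3,5} → only 4 remains.
R2C5 = 5: row 2 has {1,2,3,4}; col 5 has {1,2,3,4,6}; box has {1,2,3,4,6} → only 5 remains.
R3C1 = 2: row 3 has {1,3,4,5,6}; col 1 has {1,3,5}; box has {1,3,4,5} → only 2 remains.
R4C4 = 5: row 4 has {1,2,3,4,6}; col 4 has {1,2,3,4,6}; box has {1,2,3,4,6} → only 5 remains.
R6C1 = 4: row 6 has {1,3,5,6}; col 1 has {1,2,3,5}; box has {1,3,5,6} → only 4 remains.
R6C2 = 2: row 6 has {1,3,4,5,6}; col 2 has {1,3,4,5,6}; box has {1,3,4,5,6} → only 2 remains.
R2C1 = 6: row 2 has {1,2,3,4,5}; col 1 has {1,2,3,4,5}; box has {1,2,3,4,5} → only 6 remains.

641352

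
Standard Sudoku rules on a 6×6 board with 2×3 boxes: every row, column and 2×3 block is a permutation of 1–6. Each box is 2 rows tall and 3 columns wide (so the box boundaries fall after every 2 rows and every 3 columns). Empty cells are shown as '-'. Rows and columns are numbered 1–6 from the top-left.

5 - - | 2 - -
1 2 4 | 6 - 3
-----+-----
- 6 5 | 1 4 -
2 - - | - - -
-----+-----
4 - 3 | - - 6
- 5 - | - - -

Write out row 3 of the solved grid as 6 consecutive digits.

365142

row 1, column 2 = 3: row 1 has {2,5}; col 2 has {2,5,6}; box has {1,2,4,5} → only 3 remains.
row 1, column 3 = 6: row 1 has {2,3,5}; col 3 has {3,4,5}; box has {1,2,3,4,5} → only 6 remains.
row 1, column 5 = 1: row 1 has {2,3,5,6}; col 5 has {4}; box has {2,3,6} → only 1 remains.
row 1, column 6 = 4: row 1 has {1,2,3,5,6}; col 6 has {3,6}; box has {1,2,3,6} → only 4 remains.
row 2, column 5 = 5: row 2 has {1,2,3,4,6}; col 5 has {1,4}; box has {1,2,3,4,6} → only 5 remains.
row 3, column 1 = 3: row 3 has {1,4,5,6}; col 1 has {1,2,4,5}; box has {2,5,6} → only 3 remains.
row 3, column 6 = 2: row 3 has {1,3,4,5,6}; col 6 has {3,4,6}; box has {1,4} → only 2 remains.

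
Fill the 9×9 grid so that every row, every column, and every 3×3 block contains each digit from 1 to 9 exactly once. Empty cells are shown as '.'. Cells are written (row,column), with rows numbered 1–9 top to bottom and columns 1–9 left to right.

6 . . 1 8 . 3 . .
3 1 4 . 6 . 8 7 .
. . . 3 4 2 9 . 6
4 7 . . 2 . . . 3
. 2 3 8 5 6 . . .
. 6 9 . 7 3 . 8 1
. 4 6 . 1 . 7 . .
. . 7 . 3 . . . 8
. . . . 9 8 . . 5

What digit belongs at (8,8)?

(2,9) = 2: row 2 has {1,3,4,6,7,8}; col 9 has {1,3,5,6,8}; box has {3,6,7,8,9} → only 2 remains.
(4,4) = 9: row 4 has {2,3,4,7}; col 4 has {1,3,8}; box has {2,3,5,6,7,8} → only 9 remains.
(4,6) = 1: row 4 has {2,3,4,7,9}; col 6 has {2,3,6,8}; box has {2,3,5,6,7,8,9} → only 1 remains.
(5,1) = 1: row 5 has {2,3,5,6,8}; col 1 has {3,4,6}; box has {2,3,4,6,7,9} → only 1 remains.
(5,7) = 4: row 5 has {1,2,3,5,6,8}; col 7 has {3,7,8,9}; box has {1,3,8} → only 4 remains.
(5,8) = 9: row 5 has {1,2,3,4,5,6,8}; col 8 has {7,8}; box has {1,3,4,8} → only 9 remains.
(5,9) = 7: row 5 has {1,2,3,4,5,6,8,9}; col 9 has {1,2,3,5,6,8}; box has {1,3,4,8,9} → only 7 remains.
(6,1) = 5: row 6 has {1,3,6,7,8,9}; col 1 has {1,3,4,6}; box has {1,2,3,4,6,7,9} → only 5 remains.
(6,4) = 4: row 6 has {1,3,5,6,7,8,9}; col 4 has {1,3,8,9}; box has {1,2,3,5,6,7,8,9} → only 4 remains.
(6,7) = 2: row 6 has {1,3,4,5,6,7,8,9}; col 7 has {3,4,7,8,9}; box has {1,3,4,7,8,9} → only 2 remains.
(7,6) = 5: row 7 has {1,4,6,7}; col 6 has {1,2,3,6,8}; box has {1,3,8,9} → only 5 remains.
(7,9) = 9: row 7 has {1,4,5,6,7}; col 9 has {1,2,3,5,6,7,8}; box has {5,7,8} → only 9 remains.
(8,6) = 4: row 8 has {3,7,8}; col 6 has {1,2,3,5,6,8}; box has {1,3,5,8,9} → only 4 remains.
(9,1) = 2: row 9 has {5,8,9}; col 1 has {1,3,4,5,6}; box has {4,6,7} → only 2 remains.
(9,2) = 3: row 9 has {2,5,8,9}; col 2 has {1,2,4,6,7}; box has {2,4,6,7} → only 3 remains.
(9,3) = 1: row 9 has {2,3,5,8,9}; col 3 has {3,4,6,7,9}; box has {2,3,4,6,7} → only 1 remains.
(9,7) = 6: row 9 has {1,2,3,5,8,9}; col 7 has {2,3,4,7,8,9}; box has {5,7,8,9} → only 6 remains.
(9,8) = 4: row 9 has {1,2,3,5,6,8,9}; col 8 has {7,8,9}; box has {5,6,7,8,9} → only 4 remains.
(1,8) = 5: row 1 has {1,3,6,8}; col 8 has {4,7,8,9}; box has {2,3,6,7,8,9} → only 5 remains.
(1,9) = 4: row 1 has {1,3,5,6,8}; col 9 has {1,2,3,5,6,7,8,9}; box has {2,3,5,6,7,8,9} → only 4 remains.
(2,4) = 5: row 2 has {1,2,3,4,6,7,8}; col 4 has {1,3,4,8,9}; box has {1,2,3,4,6,8} → only 5 remains.
(2,6) = 9: row 2 has {1,2,3,4,5,6,7,8}; col 6 has {1,2,3,4,5,6,8}; box has {1,2,3,4,5,6,8} → only 9 remains.
(3,8) = 1: row 3 has {2,3,4,6,9}; col 8 has {4,5,7,8,9}; box has {2,3,4,5,6,7,8,9} → only 1 remains.
(4,3) = 8: row 4 has {1,2,3,4,7,9}; col 3 has {1,3,4,6,7,9}; box has {1,2,3,4,5,6,7,9} → only 8 remains.
(4,7) = 5: row 4 has {1,2,3,4,7,8,9}; col 7 has {2,3,4,6,7,8,9}; box has {1,2,3,4,7,8,9} → only 5 remains.
(4,8) = 6: row 4 has {1,2,3,4,5,7,8,9}; col 8 has {1,4,5,7,8,9}; box has {1,2,3,4,5,7,8,9} → only 6 remains.
(7,1) = 8: row 7 has {1,4,5,6,7,9}; col 1 has {1,2,3,4,5,6}; box has {1,2,3,4,6,7} → only 8 remains.
(7,4) = 2: row 7 has {1,4,5,6,7,8,9}; col 4 has {1,3,4,5,8,9}; box has {1,3,4,5,8,9} → only 2 remains.
(7,8) = 3: row 7 has {1,2,4,5,6,7,8,9}; col 8 has {1,4,5,6,7,8,9}; box has {4,5,6,7,8,9} → only 3 remains.
(8,1) = 9: row 8 has {3,4,7,8}; col 1 has {1,2,3,4,5,6,8}; box has {1,2,3,4,6,7,8} → only 9 remains.
(8,2) = 5: row 8 has {3,4,7,8,9}; col 2 has {1,2,3,4,6,7}; box has {1,2,3,4,6,7,8,9} → only 5 remains.
(8,4) = 6: row 8 has {3,4,5,7,8,9}; col 4 has {1,2,3,4,5,8,9}; box has {1,2,3,4,5,8,9} → only 6 remains.
(8,7) = 1: row 8 has {3,4,5,6,7,8,9}; col 7 has {2,3,4,5,6,7,8,9}; box has {3,4,5,6,7,8,9} → only 1 remains.
(8,8) = 2: row 8 has {1,3,4,5,6,7,8,9}; col 8 has {1,3,4,5,6,7,8,9}; box has {1,3,4,5,6,7,8,9} → only 2 remains.

2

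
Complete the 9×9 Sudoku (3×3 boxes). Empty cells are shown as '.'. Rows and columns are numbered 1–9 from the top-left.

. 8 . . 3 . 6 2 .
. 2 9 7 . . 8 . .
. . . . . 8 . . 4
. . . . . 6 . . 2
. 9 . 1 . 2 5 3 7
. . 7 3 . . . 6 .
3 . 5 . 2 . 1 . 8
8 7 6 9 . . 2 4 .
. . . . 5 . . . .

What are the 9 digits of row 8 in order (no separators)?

R7C2 = 4: row 7 has {1,2,3,5,8}; col 2 has {2,7,8,9}; box has {3,5,6,7,8} → only 4 remains.
R7C4 = 6: row 7 has {1,2,3,4,5,8}; col 4 has {1,3,7,9}; box has {2,5,9} → only 6 remains.
R7C6 = 7: row 7 has {1,2,3,4,5,6,8}; col 6 has {2,6,8}; box has {2,5,6,9} → only 7 remains.
R7C8 = 9: row 7 has {1,2,3,4,5,6,7,8}; col 8 has {2,3,4,6}; box has {1,2,4,8} → only 9 remains.
R8C5 = 1: row 8 has {2,4,6,7,8,9}; col 5 has {2,3,5}; box has {2,5,6,7,9} → only 1 remains.
R8C6 = 3: row 8 has {1,2,4,6,7,8,9}; col 6 has {2,6,7,8}; box has {1,2,5,6,7,9} → only 3 remains.
R8C9 = 5: row 8 has {1,2,3,4,6,7,8,9}; col 9 has {2,4,7,8}; box has {1,2,4,8,9} → only 5 remains.

876913245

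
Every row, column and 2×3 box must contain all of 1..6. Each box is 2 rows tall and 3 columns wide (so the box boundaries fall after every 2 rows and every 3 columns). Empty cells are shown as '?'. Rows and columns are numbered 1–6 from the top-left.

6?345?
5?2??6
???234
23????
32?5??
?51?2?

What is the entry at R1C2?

1

R1C2 = 1: row 1 has {3,4,5,6}; col 2 has {2,3,5}; box has {2,3,5,6} → only 1 remains.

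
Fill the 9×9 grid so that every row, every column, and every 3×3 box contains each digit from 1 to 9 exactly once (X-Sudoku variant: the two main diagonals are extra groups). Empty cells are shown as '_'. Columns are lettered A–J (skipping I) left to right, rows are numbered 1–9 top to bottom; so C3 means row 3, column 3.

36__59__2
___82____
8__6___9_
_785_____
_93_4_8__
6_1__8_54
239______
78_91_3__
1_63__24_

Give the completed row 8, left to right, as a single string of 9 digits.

784912365

B2 = 1 (sole candidate).
A4 = 4 (sole candidate).
A5 = 5 (sole candidate).
B6 = 2 (sole candidate).
D6 = 7 (sole candidate).
G6 = 9 (sole candidate).
D7 = 4 (sole candidate).
H8 = 6: row 8 has {1,3,7,8,9}; col 8 has {4,5,9}; box has {2,3,4}; main diagonal has {1,3,4,5,8} → only 6 remains.
J8 = 5: row 8 has {1,3,6,7,8,9}; col 9 has {2,4}; box has {2,3,4,6} → only 5 remains.
B9 = 5 (sole candidate).
F9 = 7 (sole candidate).
J9 = 9 (sole candidate).
D1 = 1 (sole candidate).
A2 = 9 (sole candidate).
H2 = 3 (sole candidate).
B3 = 4 (sole candidate).
F3 = 3 (sole candidate).
G3 = 5 (sole candidate).
F4 = 6 (sole candidate).
G4 = 1 (sole candidate).
H4 = 2 (sole candidate).
J4 = 3 (sole candidate).
D5 = 2 (sole candidate).
F5 = 1 (sole candidate).
H5 = 7 (sole candidate).
J5 = 6 (sole candidate).
E6 = 3 (sole candidate).
F7 = 5 (sole candidate).
G7 = 7 (sole candidate).
C8 = 4: row 8 has {1,3,5,6,7,8,9}; col 3 has {1,3,6,8,9}; box has {1,2,3,5,6,7,8,9} → only 4 remains.
F8 = 2: row 8 has {1,3,4,5,6,7,8,9}; col 6 has {1,3,5,6,7,8,9}; box has {1,3,4,5,7,9} → only 2 remains.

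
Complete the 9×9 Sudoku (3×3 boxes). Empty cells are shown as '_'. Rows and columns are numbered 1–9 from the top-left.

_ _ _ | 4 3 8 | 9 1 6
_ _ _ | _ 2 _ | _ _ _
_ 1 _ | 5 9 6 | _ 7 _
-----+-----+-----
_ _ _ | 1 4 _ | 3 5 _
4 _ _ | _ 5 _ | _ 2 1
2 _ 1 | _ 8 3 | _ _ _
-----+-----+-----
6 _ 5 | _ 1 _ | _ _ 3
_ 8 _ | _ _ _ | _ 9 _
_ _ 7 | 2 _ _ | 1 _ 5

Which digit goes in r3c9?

r1c3 = 2: row 1 has {1,3,4,6,8,9}; col 3 has {1,5,7}; box has {1} → only 2 remains.
r2c4 = 7: row 2 has {2}; col 4 has {1,2,4,5}; box has {2,3,4,5,6,8,9} → only 7 remains.
r2c6 = 1: row 2 has {2,7}; col 6 has {3,6,8}; box has {2,3,4,5,6,7,8,9} → only 1 remains.
r9c5 = 6: row 9 has {1,2,5,7}; col 5 has {1,2,3,4,5,8,9}; box has {1,2} → only 6 remains.
r8c4 = 3: row 8 has {8,9}; col 4 has {1,2,4,5,7}; box has {1,2,6} → only 3 remains.
r8c5 = 7: row 8 has {3,8,9}; col 5 has {1,2,3,4,5,6,8,9}; box has {1,2,3,6} → only 7 remains.
r8c1 = 1: row 8 has {3,7,8,9}; col 1 has {2,4,6}; box has {5,6,7,8} → only 1 remains.
r8c3 = 4: row 8 has {1,3,7,8,9}; col 3 has {1,2,5,7}; box has {1,5,6,7,8} → only 4 remains.
r8c6 = 5: row 8 has {1,3,4,7,8,9}; col 6 has {1,3,6,8}; box has {1,2,3,6,7} → only 5 remains.
r8c9 = 2: row 8 has {1,3,4,5,7,8,9}; col 9 has {1,3,5,6}; box has {1,3,5,9} → only 2 remains.
r8c7 = 6: row 8 has {1,2,3,4,5,7,8,9}; col 7 has {1,3,9}; box has {1,2,3,5,9} → only 6 remains.
r3c7 = 2: in row 3, 2 can only go here (every other open cell in that row sees a 2).
r3c9 = 4: in row 3, 4 can only go here (every other open cell in that row sees a 4).

4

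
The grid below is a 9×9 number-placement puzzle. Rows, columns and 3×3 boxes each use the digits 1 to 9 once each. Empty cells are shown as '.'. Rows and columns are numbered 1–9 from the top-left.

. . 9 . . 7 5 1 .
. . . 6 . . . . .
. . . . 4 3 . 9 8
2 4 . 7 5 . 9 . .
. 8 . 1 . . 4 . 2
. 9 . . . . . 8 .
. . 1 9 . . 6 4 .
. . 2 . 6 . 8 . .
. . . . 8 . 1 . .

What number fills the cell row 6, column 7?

7

row 1, column 5 = 2 (sole candidate).
row 3, column 4 = 5 (sole candidate).
row 6, column 5 = 3 (sole candidate).
row 6, column 7 = 7: row 6 has {3,8,9}; col 7 has {1,4,5,6,8,9}; box has {2,4,8,9} → only 7 remains.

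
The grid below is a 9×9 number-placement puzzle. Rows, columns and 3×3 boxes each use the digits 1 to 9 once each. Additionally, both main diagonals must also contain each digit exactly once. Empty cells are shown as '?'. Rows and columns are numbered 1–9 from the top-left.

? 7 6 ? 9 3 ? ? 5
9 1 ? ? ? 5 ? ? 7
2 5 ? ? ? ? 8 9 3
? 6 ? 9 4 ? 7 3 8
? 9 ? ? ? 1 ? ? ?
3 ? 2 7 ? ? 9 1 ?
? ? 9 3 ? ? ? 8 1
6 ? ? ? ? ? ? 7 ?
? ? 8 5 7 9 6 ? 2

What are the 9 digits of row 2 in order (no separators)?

913285467

r3c3 = 4 (sole candidate).
r4c6 = 2 (sole candidate).
r7c7 = 5 (sole candidate).
r9c8 = 4 (sole candidate).
r1c1 = 8 (sole candidate).
r1c8 = 2 (sole candidate).
r2c3 = 3: row 2 has {1,5,7,9}; col 3 has {2,4,6,8,9}; box has {1,2,4,5,6,7,8,9} → only 3 remains.
r2c7 = 4: row 2 has {1,3,5,7,9}; col 7 has {5,6,7,8,9}; box has {2,3,5,7,8,9} → only 4 remains.
r2c8 = 6: row 2 has {1,3,4,5,7,9}; col 8 has {1,2,3,4,7,8,9}; box has {2,3,4,5,7,8,9}; anti-diagonal has {2,5,7,8,9} → only 6 remains.
r5c5 = 3 (sole candidate).
r5c7 = 2 (sole candidate).
r5c8 = 5 (sole candidate).
r6c6 = 6 (sole candidate).
r6c9 = 4 (sole candidate).
r7c6 = 4 (sole candidate).
r8c2 = 4 (sole candidate).
r8c6 = 8 (sole candidate).
r8c7 = 3 (sole candidate).
r8c9 = 9 (sole candidate).
r9c1 = 1 (sole candidate).
r9c2 = 3 (sole candidate).
r1c7 = 1 (sole candidate).
r3c6 = 7 (sole candidate).
r4c1 = 5 (sole candidate).
r4c3 = 1 (sole candidate).
r5c3 = 7 (sole candidate).
r5c4 = 8 (sole candidate).
r5c9 = 6 (sole candidate).
r6c2 = 8 (sole candidate).
r6c5 = 5 (sole candidate).
r7c1 = 7 (sole candidate).
r7c2 = 2 (sole candidate).
r7c5 = 6 (sole candidate).
r8c3 = 5 (sole candidate).
r1c4 = 4 (sole candidate).
r2c4 = 2: row 2 has {1,3,4,5,6,7,9}; col 4 has {3,4,5,7,8,9}; box has {3,4,5,7,9} → only 2 remains.
r2c5 = 8: row 2 has {1,2,3,4,5,6,7,9}; col 5 has {3,4,5,6,7,9}; box has {2,3,4,5,7,9} → only 8 remains.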